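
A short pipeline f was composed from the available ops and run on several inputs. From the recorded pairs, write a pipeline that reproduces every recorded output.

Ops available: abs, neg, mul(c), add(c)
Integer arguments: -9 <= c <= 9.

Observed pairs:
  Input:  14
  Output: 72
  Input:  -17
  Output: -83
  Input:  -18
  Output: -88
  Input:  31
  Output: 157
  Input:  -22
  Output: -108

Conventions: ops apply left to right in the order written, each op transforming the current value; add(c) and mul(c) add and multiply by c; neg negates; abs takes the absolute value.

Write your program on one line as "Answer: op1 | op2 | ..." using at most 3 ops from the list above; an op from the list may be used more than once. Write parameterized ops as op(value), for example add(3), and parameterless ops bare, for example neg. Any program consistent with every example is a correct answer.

neg | mul(-5) | add(2)

Check, running the answer program on each example:
  14 -> -14 -> 70 -> 72
  -17 -> 17 -> -85 -> -83
  -18 -> 18 -> -90 -> -88
  31 -> -31 -> 155 -> 157
  -22 -> 22 -> -110 -> -108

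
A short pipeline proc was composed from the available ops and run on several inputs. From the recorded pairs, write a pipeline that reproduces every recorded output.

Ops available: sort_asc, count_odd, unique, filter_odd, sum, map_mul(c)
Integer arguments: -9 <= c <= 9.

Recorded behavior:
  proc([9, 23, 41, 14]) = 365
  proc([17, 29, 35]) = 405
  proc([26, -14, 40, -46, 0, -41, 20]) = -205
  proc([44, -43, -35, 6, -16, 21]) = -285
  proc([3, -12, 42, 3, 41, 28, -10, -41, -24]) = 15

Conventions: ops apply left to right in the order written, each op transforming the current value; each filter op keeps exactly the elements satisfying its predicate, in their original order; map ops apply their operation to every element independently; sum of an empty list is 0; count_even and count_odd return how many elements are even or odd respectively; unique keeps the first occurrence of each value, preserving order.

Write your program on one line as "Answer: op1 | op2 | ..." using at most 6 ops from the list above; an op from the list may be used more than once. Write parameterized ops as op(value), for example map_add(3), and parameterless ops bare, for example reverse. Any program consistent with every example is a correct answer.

sort_asc | filter_odd | unique | map_mul(5) | sum

Check, running the answer program on each example:
  [9, 23, 41, 14] -> [9, 14, 23, 41] -> [9, 23, 41] -> [9, 23, 41] -> [45, 115, 205] -> 365
  [17, 29, 35] -> [17, 29, 35] -> [17, 29, 35] -> [17, 29, 35] -> [85, 145, 175] -> 405
  [26, -14, 40, -46, 0, -41, 20] -> [-46, -41, -14, 0, 20, 26, 40] -> [-41] -> [-41] -> [-205] -> -205
  [44, -43, -35, 6, -16, 21] -> [-43, -35, -16, 6, 21, 44] -> [-43, -35, 21] -> [-43, -35, 21] -> [-215, -175, 105] -> -285
  [3, -12, 42, 3, 41, 28, -10, -41, -24] -> [-41, -24, -12, -10, 3, 3, 28, 41, 42] -> [-41, 3, 3, 41] -> [-41, 3, 41] -> [-205, 15, 205] -> 15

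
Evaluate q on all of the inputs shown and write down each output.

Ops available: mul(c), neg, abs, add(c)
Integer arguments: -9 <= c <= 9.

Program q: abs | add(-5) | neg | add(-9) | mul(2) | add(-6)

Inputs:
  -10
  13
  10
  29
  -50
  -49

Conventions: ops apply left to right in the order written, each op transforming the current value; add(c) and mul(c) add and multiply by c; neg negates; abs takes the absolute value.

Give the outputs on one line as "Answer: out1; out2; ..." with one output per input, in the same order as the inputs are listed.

-34; -40; -34; -72; -114; -112

Execution, op by op:
  -10 -> 10 -> 5 -> -5 -> -14 -> -28 -> -34
  13 -> 13 -> 8 -> -8 -> -17 -> -34 -> -40
  10 -> 10 -> 5 -> -5 -> -14 -> -28 -> -34
  29 -> 29 -> 24 -> -24 -> -33 -> -66 -> -72
  -50 -> 50 -> 45 -> -45 -> -54 -> -108 -> -114
  -49 -> 49 -> 44 -> -44 -> -53 -> -106 -> -112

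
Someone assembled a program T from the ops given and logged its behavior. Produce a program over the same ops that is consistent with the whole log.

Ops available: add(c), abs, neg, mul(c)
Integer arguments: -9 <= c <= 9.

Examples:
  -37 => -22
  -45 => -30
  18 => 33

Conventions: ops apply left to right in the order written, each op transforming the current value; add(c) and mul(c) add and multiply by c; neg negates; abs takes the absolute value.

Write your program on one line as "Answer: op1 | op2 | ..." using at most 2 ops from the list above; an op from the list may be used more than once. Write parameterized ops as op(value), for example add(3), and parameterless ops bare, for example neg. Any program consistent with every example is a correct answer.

add(7) | add(8)

Check, running the answer program on each example:
  -37 -> -30 -> -22
  -45 -> -38 -> -30
  18 -> 25 -> 33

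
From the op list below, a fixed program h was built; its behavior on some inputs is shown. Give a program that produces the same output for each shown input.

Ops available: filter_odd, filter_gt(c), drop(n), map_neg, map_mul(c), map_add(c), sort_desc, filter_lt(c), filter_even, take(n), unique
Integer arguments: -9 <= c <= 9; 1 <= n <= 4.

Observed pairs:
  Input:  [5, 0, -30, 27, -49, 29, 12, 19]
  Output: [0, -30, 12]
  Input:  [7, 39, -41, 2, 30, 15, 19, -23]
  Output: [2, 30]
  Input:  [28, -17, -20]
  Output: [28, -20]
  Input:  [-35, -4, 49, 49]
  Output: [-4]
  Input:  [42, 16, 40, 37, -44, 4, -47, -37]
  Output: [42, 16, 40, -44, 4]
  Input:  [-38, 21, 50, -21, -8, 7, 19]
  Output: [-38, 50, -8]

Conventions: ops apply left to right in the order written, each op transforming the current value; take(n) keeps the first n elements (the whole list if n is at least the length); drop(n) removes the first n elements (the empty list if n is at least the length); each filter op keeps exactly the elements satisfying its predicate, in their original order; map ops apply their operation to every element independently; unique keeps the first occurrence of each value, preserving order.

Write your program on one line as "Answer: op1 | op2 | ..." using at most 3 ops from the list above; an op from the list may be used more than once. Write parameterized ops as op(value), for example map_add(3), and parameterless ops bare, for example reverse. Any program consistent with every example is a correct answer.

map_add(-8) | filter_even | map_add(8)

Check, running the answer program on each example:
  [5, 0, -30, 27, -49, 29, 12, 19] -> [-3, -8, -38, 19, -57, 21, 4, 11] -> [-8, -38, 4] -> [0, -30, 12]
  [7, 39, -41, 2, 30, 15, 19, -23] -> [-1, 31, -49, -6, 22, 7, 11, -31] -> [-6, 22] -> [2, 30]
  [28, -17, -20] -> [20, -25, -28] -> [20, -28] -> [28, -20]
  [-35, -4, 49, 49] -> [-43, -12, 41, 41] -> [-12] -> [-4]
  [42, 16, 40, 37, -44, 4, -47, -37] -> [34, 8, 32, 29, -52, -4, -55, -45] -> [34, 8, 32, -52, -4] -> [42, 16, 40, -44, 4]
  [-38, 21, 50, -21, -8, 7, 19] -> [-46, 13, 42, -29, -16, -1, 11] -> [-46, 42, -16] -> [-38, 50, -8]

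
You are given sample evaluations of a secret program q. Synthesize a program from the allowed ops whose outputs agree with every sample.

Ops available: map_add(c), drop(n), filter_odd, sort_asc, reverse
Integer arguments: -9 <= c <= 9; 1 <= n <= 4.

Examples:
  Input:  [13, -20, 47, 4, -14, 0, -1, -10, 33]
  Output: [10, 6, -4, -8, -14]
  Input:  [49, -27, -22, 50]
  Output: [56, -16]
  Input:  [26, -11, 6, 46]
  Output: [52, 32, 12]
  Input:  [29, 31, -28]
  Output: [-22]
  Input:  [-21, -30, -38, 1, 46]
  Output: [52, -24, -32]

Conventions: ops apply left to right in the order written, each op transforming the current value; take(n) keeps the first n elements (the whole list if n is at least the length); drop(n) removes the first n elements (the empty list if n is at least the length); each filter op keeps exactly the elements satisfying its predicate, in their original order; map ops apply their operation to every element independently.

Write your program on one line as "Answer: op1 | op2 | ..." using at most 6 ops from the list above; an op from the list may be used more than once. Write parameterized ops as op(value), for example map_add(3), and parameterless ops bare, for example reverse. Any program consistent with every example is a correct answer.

sort_asc | map_add(7) | reverse | filter_odd | map_add(-1)

Check, running the answer program on each example:
  [13, -20, 47, 4, -14, 0, -1, -10, 33] -> [-20, -14, -10, -1, 0, 4, 13, 33, 47] -> [-13, -7, -3, 6, 7, 11, 20, 40, 54] -> [54, 40, 20, 11, 7, 6, -3, -7, -13] -> [11, 7, -3, -7, -13] -> [10, 6, -4, -8, -14]
  [49, -27, -22, 50] -> [-27, -22, 49, 50] -> [-20, -15, 56, 57] -> [57, 56, -15, -20] -> [57, -15] -> [56, -16]
  [26, -11, 6, 46] -> [-11, 6, 26, 46] -> [-4, 13, 33, 53] -> [53, 33, 13, -4] -> [53, 33, 13] -> [52, 32, 12]
  [29, 31, -28] -> [-28, 29, 31] -> [-21, 36, 38] -> [38, 36, -21] -> [-21] -> [-22]
  [-21, -30, -38, 1, 46] -> [-38, -30, -21, 1, 46] -> [-31, -23, -14, 8, 53] -> [53, 8, -14, -23, -31] -> [53, -23, -31] -> [52, -24, -32]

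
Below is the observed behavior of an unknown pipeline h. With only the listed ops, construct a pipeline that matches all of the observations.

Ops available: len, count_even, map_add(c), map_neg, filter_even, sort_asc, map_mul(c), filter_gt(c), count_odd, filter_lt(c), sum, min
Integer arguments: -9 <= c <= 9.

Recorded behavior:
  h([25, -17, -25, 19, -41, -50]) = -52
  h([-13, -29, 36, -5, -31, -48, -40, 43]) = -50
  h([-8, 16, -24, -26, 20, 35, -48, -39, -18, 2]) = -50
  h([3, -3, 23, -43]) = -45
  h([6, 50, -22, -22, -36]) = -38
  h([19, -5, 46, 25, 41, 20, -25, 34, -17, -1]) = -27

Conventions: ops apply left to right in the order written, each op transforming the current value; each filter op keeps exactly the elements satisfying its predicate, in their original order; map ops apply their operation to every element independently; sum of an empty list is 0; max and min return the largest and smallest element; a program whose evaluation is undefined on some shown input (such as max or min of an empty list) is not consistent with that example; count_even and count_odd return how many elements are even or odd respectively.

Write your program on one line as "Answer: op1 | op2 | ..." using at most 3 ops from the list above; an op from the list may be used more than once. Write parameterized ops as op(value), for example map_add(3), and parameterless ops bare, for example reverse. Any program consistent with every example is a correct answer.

sort_asc | map_add(-2) | min

Check, running the answer program on each example:
  [25, -17, -25, 19, -41, -50] -> [-50, -41, -25, -17, 19, 25] -> [-52, -43, -27, -19, 17, 23] -> -52
  [-13, -29, 36, -5, -31, -48, -40, 43] -> [-48, -40, -31, -29, -13, -5, 36, 43] -> [-50, -42, -33, -31, -15, -7, 34, 41] -> -50
  [-8, 16, -24, -26, 20, 35, -48, -39, -18, 2] -> [-48, -39, -26, -24, -18, -8, 2, 16, 20, 35] -> [-50, -41, -28, -26, -20, -10, 0, 14, 18, 33] -> -50
  [3, -3, 23, -43] -> [-43, -3, 3, 23] -> [-45, -5, 1, 21] -> -45
  [6, 50, -22, -22, -36] -> [-36, -22, -22, 6, 50] -> [-38, -24, -24, 4, 48] -> -38
  [19, -5, 46, 25, 41, 20, -25, 34, -17, -1] -> [-25, -17, -5, -1, 19, 20, 25, 34, 41, 46] -> [-27, -19, -7, -3, 17, 18, 23, 32, 39, 44] -> -27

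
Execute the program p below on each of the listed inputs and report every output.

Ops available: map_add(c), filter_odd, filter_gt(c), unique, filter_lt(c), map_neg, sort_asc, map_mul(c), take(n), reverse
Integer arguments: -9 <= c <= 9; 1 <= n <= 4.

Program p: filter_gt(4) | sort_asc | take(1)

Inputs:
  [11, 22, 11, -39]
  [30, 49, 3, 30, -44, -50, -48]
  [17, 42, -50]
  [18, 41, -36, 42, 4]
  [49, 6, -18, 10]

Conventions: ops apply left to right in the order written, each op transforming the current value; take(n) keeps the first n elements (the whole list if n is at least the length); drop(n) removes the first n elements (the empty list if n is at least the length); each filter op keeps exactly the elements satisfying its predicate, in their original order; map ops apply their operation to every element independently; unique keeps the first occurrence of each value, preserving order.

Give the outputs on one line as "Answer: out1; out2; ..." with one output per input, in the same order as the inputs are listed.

[11]; [30]; [17]; [18]; [6]

Execution, op by op:
  [11, 22, 11, -39] -> [11, 22, 11] -> [11, 11, 22] -> [11]
  [30, 49, 3, 30, -44, -50, -48] -> [30, 49, 30] -> [30, 30, 49] -> [30]
  [17, 42, -50] -> [17, 42] -> [17, 42] -> [17]
  [18, 41, -36, 42, 4] -> [18, 41, 42] -> [18, 41, 42] -> [18]
  [49, 6, -18, 10] -> [49, 6, 10] -> [6, 10, 49] -> [6]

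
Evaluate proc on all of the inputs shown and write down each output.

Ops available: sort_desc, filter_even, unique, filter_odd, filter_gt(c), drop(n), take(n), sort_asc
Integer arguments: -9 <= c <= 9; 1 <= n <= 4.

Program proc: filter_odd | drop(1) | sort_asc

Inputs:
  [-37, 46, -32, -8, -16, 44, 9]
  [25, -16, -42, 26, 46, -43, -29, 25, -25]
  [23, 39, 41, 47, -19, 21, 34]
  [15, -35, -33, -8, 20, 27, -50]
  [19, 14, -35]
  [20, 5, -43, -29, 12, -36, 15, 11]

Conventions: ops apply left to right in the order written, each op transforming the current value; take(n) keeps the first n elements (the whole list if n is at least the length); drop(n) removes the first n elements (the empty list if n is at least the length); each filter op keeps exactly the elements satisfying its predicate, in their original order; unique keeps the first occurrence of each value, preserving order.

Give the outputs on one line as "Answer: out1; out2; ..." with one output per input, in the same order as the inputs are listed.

[9]; [-43, -29, -25, 25]; [-19, 21, 39, 41, 47]; [-35, -33, 27]; [-35]; [-43, -29, 11, 15]

Execution, op by op:
  [-37, 46, -32, -8, -16, 44, 9] -> [-37, 9] -> [9] -> [9]
  [25, -16, -42, 26, 46, -43, -29, 25, -25] -> [25, -43, -29, 25, -25] -> [-43, -29, 25, -25] -> [-43, -29, -25, 25]
  [23, 39, 41, 47, -19, 21, 34] -> [23, 39, 41, 47, -19, 21] -> [39, 41, 47, -19, 21] -> [-19, 21, 39, 41, 47]
  [15, -35, -33, -8, 20, 27, -50] -> [15, -35, -33, 27] -> [-35, -33, 27] -> [-35, -33, 27]
  [19, 14, -35] -> [19, -35] -> [-35] -> [-35]
  [20, 5, -43, -29, 12, -36, 15, 11] -> [5, -43, -29, 15, 11] -> [-43, -29, 15, 11] -> [-43, -29, 11, 15]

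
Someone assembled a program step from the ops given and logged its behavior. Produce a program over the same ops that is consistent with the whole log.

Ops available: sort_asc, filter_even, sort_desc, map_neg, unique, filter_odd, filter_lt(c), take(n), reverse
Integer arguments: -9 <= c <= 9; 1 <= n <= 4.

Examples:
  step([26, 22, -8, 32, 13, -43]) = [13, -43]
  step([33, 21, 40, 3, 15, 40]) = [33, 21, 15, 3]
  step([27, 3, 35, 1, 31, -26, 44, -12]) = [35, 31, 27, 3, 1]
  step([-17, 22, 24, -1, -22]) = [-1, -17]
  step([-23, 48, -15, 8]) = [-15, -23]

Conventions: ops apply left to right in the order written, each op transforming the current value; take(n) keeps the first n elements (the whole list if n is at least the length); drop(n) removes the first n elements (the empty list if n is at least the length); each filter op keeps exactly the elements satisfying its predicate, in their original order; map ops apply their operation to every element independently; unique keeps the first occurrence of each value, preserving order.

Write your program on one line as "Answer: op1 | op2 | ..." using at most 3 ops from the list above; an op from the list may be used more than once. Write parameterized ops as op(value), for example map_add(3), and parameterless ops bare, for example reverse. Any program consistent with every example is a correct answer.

filter_odd | sort_desc

Check, running the answer program on each example:
  [26, 22, -8, 32, 13, -43] -> [13, -43] -> [13, -43]
  [33, 21, 40, 3, 15, 40] -> [33, 21, 3, 15] -> [33, 21, 15, 3]
  [27, 3, 35, 1, 31, -26, 44, -12] -> [27, 3, 35, 1, 31] -> [35, 31, 27, 3, 1]
  [-17, 22, 24, -1, -22] -> [-17, -1] -> [-1, -17]
  [-23, 48, -15, 8] -> [-23, -15] -> [-15, -23]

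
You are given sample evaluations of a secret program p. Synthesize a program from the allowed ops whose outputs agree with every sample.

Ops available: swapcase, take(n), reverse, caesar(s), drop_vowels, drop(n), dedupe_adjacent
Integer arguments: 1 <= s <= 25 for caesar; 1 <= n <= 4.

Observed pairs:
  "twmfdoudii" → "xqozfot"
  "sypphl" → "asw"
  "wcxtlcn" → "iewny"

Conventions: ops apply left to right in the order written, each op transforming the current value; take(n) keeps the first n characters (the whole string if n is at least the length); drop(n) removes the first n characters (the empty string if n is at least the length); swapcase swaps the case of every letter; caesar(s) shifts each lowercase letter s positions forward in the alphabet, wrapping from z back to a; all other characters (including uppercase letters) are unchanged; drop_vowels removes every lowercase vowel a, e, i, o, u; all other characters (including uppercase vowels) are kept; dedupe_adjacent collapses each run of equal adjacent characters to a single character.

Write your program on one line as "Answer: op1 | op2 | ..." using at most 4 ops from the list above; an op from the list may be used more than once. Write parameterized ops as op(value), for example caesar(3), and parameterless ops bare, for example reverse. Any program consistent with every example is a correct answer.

drop(2) | dedupe_adjacent | caesar(11)

Check, running the answer program on each example:
  "twmfdoudii" -> "mfdoudii" -> "mfdoudi" -> "xqozfot"
  "sypphl" -> "pphl" -> "phl" -> "asw"
  "wcxtlcn" -> "xtlcn" -> "xtlcn" -> "iewny"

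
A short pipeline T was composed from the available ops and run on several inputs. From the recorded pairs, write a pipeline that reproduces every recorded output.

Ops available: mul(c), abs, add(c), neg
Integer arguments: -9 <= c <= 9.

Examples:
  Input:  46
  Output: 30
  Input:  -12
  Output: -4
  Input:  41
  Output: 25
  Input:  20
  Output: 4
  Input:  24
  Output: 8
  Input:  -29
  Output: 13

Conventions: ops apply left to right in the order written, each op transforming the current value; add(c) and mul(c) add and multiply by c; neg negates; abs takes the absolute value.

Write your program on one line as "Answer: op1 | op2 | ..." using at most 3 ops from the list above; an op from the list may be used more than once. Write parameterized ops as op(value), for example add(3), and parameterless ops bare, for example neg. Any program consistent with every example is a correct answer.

abs | add(-8) | add(-8)

Check, running the answer program on each example:
  46 -> 46 -> 38 -> 30
  -12 -> 12 -> 4 -> -4
  41 -> 41 -> 33 -> 25
  20 -> 20 -> 12 -> 4
  24 -> 24 -> 16 -> 8
  -29 -> 29 -> 21 -> 13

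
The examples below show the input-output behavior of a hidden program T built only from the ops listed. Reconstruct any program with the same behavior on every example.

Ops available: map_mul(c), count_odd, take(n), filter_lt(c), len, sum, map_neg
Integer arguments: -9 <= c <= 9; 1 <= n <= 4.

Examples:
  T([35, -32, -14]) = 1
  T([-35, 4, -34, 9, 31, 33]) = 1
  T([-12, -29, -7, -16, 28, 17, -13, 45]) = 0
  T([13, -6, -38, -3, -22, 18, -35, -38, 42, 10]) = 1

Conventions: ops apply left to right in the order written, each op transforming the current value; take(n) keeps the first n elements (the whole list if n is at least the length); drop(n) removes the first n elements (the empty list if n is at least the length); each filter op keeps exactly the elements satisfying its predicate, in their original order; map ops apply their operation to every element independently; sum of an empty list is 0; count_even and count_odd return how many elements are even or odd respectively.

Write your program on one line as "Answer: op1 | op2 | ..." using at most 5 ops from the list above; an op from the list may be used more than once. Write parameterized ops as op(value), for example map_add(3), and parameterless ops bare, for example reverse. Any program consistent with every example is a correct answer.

take(4) | map_neg | filter_lt(-5) | map_neg | count_odd

Check, running the answer program on each example:
  [35, -32, -14] -> [35, -32, -14] -> [-35, 32, 14] -> [-35] -> [35] -> 1
  [-35, 4, -34, 9, 31, 33] -> [-35, 4, -34, 9] -> [35, -4, 34, -9] -> [-9] -> [9] -> 1
  [-12, -29, -7, -16, 28, 17, -13, 45] -> [-12, -29, -7, -16] -> [12, 29, 7, 16] -> [] -> [] -> 0
  [13, -6, -38, -3, -22, 18, -35, -38, 42, 10] -> [13, -6, -38, -3] -> [-13, 6, 38, 3] -> [-13] -> [13] -> 1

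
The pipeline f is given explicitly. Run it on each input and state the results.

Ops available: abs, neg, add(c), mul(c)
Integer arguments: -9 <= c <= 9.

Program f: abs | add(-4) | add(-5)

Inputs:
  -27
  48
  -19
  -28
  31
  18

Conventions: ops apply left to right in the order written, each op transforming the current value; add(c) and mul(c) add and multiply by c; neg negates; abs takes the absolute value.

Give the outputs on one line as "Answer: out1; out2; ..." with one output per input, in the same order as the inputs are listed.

18; 39; 10; 19; 22; 9

Execution, op by op:
  -27 -> 27 -> 23 -> 18
  48 -> 48 -> 44 -> 39
  -19 -> 19 -> 15 -> 10
  -28 -> 28 -> 24 -> 19
  31 -> 31 -> 27 -> 22
  18 -> 18 -> 14 -> 9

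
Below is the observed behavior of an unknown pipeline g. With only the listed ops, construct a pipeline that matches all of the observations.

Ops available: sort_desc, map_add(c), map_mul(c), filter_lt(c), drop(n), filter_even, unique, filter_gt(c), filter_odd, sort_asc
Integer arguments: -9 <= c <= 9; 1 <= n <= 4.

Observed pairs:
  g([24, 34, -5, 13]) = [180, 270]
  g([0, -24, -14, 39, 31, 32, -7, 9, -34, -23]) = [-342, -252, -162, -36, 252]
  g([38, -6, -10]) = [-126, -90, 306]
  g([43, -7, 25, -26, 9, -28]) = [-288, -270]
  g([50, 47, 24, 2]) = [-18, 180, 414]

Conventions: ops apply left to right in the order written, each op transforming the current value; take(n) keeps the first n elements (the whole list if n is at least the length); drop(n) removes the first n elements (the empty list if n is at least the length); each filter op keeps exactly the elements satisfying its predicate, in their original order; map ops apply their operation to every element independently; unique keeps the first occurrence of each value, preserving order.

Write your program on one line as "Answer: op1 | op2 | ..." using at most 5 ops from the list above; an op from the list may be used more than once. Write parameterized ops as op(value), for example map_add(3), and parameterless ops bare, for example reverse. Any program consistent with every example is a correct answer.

sort_asc | map_add(-4) | filter_even | map_mul(9)

Check, running the answer program on each example:
  [24, 34, -5, 13] -> [-5, 13, 24, 34] -> [-9, 9, 20, 30] -> [20, 30] -> [180, 270]
  [0, -24, -14, 39, 31, 32, -7, 9, -34, -23] -> [-34, -24, -23, -14, -7, 0, 9, 31, 32, 39] -> [-38, -28, -27, -18, -11, -4, 5, 27, 28, 35] -> [-38, -28, -18, -4, 28] -> [-342, -252, -162, -36, 252]
  [38, -6, -10] -> [-10, -6, 38] -> [-14, -10, 34] -> [-14, -10, 34] -> [-126, -90, 306]
  [43, -7, 25, -26, 9, -28] -> [-28, -26, -7, 9, 25, 43] -> [-32, -30, -11, 5, 21, 39] -> [-32, -30] -> [-288, -270]
  [50, 47, 24, 2] -> [2, 24, 47, 50] -> [-2, 20, 43, 46] -> [-2, 20, 46] -> [-18, 180, 414]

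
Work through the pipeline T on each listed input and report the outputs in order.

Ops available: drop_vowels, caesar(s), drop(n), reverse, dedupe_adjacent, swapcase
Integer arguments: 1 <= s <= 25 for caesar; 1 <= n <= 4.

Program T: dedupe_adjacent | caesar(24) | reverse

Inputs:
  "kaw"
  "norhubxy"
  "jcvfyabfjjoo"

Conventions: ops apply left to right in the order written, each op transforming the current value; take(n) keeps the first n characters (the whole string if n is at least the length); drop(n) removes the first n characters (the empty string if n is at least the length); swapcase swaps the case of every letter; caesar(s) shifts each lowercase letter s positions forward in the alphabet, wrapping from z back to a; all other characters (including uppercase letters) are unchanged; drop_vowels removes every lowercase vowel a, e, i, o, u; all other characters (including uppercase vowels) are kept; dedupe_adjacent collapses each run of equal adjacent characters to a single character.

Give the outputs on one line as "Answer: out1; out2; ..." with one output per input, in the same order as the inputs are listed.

Execution, op by op:
  "kaw" -> "kaw" -> "iyu" -> "uyi"
  "norhubxy" -> "norhubxy" -> "lmpfszvw" -> "wvzsfpml"
  "jcvfyabfjjoo" -> "jcvfyabfjo" -> "hatdwyzdhm" -> "mhdzywdtah"

"uyi"; "wvzsfpml"; "mhdzywdtah"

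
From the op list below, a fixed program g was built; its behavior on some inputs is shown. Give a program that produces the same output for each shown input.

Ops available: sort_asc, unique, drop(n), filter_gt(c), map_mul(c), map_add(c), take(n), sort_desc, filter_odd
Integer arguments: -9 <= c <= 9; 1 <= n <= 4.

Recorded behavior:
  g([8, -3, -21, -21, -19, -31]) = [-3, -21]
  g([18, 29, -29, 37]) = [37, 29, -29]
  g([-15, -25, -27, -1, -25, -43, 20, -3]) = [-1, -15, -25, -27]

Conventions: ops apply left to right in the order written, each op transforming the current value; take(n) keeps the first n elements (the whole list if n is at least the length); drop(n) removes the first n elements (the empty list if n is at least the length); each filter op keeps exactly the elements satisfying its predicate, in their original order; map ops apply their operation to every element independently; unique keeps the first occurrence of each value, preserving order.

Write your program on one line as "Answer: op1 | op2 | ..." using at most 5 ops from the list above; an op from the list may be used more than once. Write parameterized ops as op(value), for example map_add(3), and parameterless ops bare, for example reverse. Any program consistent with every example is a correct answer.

take(4) | unique | sort_desc | filter_odd

Check, running the answer program on each example:
  [8, -3, -21, -21, -19, -31] -> [8, -3, -21, -21] -> [8, -3, -21] -> [8, -3, -21] -> [-3, -21]
  [18, 29, -29, 37] -> [18, 29, -29, 37] -> [18, 29, -29, 37] -> [37, 29, 18, -29] -> [37, 29, -29]
  [-15, -25, -27, -1, -25, -43, 20, -3] -> [-15, -25, -27, -1] -> [-15, -25, -27, -1] -> [-1, -15, -25, -27] -> [-1, -15, -25, -27]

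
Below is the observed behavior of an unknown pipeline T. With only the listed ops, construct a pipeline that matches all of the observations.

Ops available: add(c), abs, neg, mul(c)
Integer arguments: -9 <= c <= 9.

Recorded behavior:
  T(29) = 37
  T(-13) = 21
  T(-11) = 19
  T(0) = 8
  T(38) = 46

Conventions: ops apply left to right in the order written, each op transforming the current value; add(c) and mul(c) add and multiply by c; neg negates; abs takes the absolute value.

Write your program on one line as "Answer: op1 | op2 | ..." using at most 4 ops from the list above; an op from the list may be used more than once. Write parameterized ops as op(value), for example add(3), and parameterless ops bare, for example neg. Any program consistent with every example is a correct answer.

abs | neg | add(-8) | abs

Check, running the answer program on each example:
  29 -> 29 -> -29 -> -37 -> 37
  -13 -> 13 -> -13 -> -21 -> 21
  -11 -> 11 -> -11 -> -19 -> 19
  0 -> 0 -> 0 -> -8 -> 8
  38 -> 38 -> -38 -> -46 -> 46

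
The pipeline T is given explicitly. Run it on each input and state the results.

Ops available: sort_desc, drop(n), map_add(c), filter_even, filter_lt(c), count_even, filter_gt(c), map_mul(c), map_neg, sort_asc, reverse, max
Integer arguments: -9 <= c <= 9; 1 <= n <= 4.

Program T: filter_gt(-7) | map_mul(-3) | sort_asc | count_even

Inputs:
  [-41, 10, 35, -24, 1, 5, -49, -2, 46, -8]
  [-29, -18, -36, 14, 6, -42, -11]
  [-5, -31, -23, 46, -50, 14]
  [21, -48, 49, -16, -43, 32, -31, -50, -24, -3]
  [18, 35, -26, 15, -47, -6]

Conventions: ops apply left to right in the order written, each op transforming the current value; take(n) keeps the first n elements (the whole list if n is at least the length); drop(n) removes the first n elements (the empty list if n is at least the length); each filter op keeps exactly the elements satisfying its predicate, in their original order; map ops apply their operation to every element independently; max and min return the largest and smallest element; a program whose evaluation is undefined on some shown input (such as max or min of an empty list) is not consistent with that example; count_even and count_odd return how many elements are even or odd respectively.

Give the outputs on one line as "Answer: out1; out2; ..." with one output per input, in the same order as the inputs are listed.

3; 2; 2; 1; 2

Execution, op by op:
  [-41, 10, 35, -24, 1, 5, -49, -2, 46, -8] -> [10, 35, 1, 5, -2, 46] -> [-30, -105, -3, -15, 6, -138] -> [-138, -105, -30, -15, -3, 6] -> 3
  [-29, -18, -36, 14, 6, -42, -11] -> [14, 6] -> [-42, -18] -> [-42, -18] -> 2
  [-5, -31, -23, 46, -50, 14] -> [-5, 46, 14] -> [15, -138, -42] -> [-138, -42, 15] -> 2
  [21, -48, 49, -16, -43, 32, -31, -50, -24, -3] -> [21, 49, 32, -3] -> [-63, -147, -96, 9] -> [-147, -96, -63, 9] -> 1
  [18, 35, -26, 15, -47, -6] -> [18, 35, 15, -6] -> [-54, -105, -45, 18] -> [-105, -54, -45, 18] -> 2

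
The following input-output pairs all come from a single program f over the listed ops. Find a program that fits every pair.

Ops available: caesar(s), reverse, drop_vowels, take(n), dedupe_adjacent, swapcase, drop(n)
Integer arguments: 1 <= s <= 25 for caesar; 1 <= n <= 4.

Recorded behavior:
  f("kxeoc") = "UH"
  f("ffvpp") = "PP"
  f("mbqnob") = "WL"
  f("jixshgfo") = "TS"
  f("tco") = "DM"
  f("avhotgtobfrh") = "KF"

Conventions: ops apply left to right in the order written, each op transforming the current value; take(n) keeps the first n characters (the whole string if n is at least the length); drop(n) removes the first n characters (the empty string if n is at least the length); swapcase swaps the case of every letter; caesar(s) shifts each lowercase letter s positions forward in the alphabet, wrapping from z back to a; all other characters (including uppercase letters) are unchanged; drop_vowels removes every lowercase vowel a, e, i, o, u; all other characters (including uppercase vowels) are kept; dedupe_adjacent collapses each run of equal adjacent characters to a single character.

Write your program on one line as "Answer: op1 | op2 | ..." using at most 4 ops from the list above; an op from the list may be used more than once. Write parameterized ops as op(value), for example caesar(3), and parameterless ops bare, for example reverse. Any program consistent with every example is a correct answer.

take(2) | caesar(10) | swapcase

Check, running the answer program on each example:
  "kxeoc" -> "kx" -> "uh" -> "UH"
  "ffvpp" -> "ff" -> "pp" -> "PP"
  "mbqnob" -> "mb" -> "wl" -> "WL"
  "jixshgfo" -> "ji" -> "ts" -> "TS"
  "tco" -> "tc" -> "dm" -> "DM"
  "avhotgtobfrh" -> "av" -> "kf" -> "KF"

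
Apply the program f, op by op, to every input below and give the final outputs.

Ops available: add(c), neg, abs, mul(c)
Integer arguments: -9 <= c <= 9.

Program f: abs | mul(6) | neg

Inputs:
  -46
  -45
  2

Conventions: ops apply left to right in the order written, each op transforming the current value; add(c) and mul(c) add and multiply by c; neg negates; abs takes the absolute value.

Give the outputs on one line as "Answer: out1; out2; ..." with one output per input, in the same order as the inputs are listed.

Execution, op by op:
  -46 -> 46 -> 276 -> -276
  -45 -> 45 -> 270 -> -270
  2 -> 2 -> 12 -> -12

-276; -270; -12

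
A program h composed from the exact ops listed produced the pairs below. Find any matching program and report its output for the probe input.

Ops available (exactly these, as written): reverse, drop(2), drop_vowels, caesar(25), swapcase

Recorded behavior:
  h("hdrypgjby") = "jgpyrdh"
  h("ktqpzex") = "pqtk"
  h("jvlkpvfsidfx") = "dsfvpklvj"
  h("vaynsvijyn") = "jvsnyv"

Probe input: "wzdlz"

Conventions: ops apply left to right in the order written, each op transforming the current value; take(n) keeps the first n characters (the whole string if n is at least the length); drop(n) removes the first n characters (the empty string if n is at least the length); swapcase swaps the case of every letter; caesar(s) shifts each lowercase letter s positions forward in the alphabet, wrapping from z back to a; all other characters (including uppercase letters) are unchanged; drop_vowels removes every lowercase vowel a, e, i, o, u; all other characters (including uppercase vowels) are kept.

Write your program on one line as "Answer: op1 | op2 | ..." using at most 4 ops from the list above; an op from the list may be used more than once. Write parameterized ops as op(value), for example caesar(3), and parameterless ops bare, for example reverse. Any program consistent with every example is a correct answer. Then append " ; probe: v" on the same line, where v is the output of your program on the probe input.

drop_vowels | reverse | drop(2) ; probe: "dzw"

Check, running the answer program on each example:
  "hdrypgjby" -> "hdrypgjby" -> "ybjgpyrdh" -> "jgpyrdh"
  "ktqpzex" -> "ktqpzx" -> "xzpqtk" -> "pqtk"
  "jvlkpvfsidfx" -> "jvlkpvfsdfx" -> "xfdsfvpklvj" -> "dsfvpklvj"
  "vaynsvijyn" -> "vynsvjyn" -> "nyjvsnyv" -> "jvsnyv"
  probe: "wzdlz" -> "wzdlz" -> "zldzw" -> "dzw"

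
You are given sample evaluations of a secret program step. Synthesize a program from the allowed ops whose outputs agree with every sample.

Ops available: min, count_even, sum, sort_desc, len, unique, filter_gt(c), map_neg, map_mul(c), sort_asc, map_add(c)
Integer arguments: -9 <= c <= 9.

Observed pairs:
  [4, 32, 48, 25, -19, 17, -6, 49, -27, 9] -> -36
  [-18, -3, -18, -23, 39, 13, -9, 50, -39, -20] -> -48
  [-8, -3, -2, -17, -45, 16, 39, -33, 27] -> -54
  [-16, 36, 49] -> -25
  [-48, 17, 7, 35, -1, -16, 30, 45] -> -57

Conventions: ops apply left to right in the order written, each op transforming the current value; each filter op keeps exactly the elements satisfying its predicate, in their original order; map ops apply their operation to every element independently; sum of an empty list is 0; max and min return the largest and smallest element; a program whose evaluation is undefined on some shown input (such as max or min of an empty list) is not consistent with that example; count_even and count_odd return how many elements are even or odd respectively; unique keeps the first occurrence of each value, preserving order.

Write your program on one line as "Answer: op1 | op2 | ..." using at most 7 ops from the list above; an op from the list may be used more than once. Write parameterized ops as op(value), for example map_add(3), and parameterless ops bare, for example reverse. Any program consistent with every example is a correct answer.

sort_asc | map_add(-8) | unique | map_add(-4) | map_add(3) | min

Check, running the answer program on each example:
  [4, 32, 48, 25, -19, 17, -6, 49, -27, 9] -> [-27, -19, -6, 4, 9, 17, 25, 32, 48, 49] -> [-35, -27, -14, -4, 1, 9, 17, 24, 40, 41] -> [-35, -27, -14, -4, 1, 9, 17, 24, 40, 41] -> [-39, -31, -18, -8, -3, 5, 13, 20, 36, 37] -> [-36, -28, -15, -5, 0, 8, 16, 23, 39, 40] -> -36
  [-18, -3, -18, -23, 39, 13, -9, 50, -39, -20] -> [-39, -23, -20, -18, -18, -9, -3, 13, 39, 50] -> [-47, -31, -28, -26, -26, -17, -11, 5, 31, 42] -> [-47, -31, -28, -26, -17, -11, 5, 31, 42] -> [-51, -35, -32, -30, -21, -15, 1, 27, 38] -> [-48, -32, -29, -27, -18, -12, 4, 30, 41] -> -48
  [-8, -3, -2, -17, -45, 16, 39, -33, 27] -> [-45, -33, -17, -8, -3, -2, 16, 27, 39] -> [-53, -41, -25, -16, -11, -10, 8, 19, 31] -> [-53, -41, -25, -16, -11, -10, 8, 19, 31] -> [-57, -45, -29, -20, -15, -14, 4, 15, 27] -> [-54, -42, -26, -17, -12, -11, 7, 18, 30] -> -54
  [-16, 36, 49] -> [-16, 36, 49] -> [-24, 28, 41] -> [-24, 28, 41] -> [-28, 24, 37] -> [-25, 27, 40] -> -25
  [-48, 17, 7, 35, -1, -16, 30, 45] -> [-48, -16, -1, 7, 17, 30, 35, 45] -> [-56, -24, -9, -1, 9, 22, 27, 37] -> [-56, -24, -9, -1, 9, 22, 27, 37] -> [-60, -28, -13, -5, 5, 18, 23, 33] -> [-57, -25, -10, -2, 8, 21, 26, 36] -> -57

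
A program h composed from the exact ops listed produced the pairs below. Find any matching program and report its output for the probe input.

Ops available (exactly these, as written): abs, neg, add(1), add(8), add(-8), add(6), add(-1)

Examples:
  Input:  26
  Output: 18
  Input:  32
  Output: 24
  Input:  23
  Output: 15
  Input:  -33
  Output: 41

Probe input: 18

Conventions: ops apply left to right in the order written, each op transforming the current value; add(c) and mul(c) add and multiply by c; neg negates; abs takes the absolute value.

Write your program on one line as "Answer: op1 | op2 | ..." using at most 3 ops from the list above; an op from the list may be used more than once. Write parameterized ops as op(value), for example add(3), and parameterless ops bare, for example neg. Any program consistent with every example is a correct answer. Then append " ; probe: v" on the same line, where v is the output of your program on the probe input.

add(-8) | neg | abs ; probe: 10

Check, running the answer program on each example:
  26 -> 18 -> -18 -> 18
  32 -> 24 -> -24 -> 24
  23 -> 15 -> -15 -> 15
  -33 -> -41 -> 41 -> 41
  probe: 18 -> 10 -> -10 -> 10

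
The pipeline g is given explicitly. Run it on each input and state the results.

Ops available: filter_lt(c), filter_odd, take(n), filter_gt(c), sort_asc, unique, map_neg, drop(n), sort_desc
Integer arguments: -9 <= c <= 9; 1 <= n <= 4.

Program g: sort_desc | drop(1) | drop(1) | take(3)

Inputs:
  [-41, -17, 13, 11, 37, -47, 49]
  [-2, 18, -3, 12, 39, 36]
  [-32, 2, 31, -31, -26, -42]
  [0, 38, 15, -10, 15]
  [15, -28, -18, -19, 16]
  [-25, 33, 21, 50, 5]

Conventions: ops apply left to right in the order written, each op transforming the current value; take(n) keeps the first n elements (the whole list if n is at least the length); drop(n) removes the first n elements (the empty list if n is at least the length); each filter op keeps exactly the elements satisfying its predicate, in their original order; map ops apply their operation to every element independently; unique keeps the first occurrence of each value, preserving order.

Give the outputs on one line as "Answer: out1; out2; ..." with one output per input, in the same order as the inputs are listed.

Execution, op by op:
  [-41, -17, 13, 11, 37, -47, 49] -> [49, 37, 13, 11, -17, -41, -47] -> [37, 13, 11, -17, -41, -47] -> [13, 11, -17, -41, -47] -> [13, 11, -17]
  [-2, 18, -3, 12, 39, 36] -> [39, 36, 18, 12, -2, -3] -> [36, 18, 12, -2, -3] -> [18, 12, -2, -3] -> [18, 12, -2]
  [-32, 2, 31, -31, -26, -42] -> [31, 2, -26, -31, -32, -42] -> [2, -26, -31, -32, -42] -> [-26, -31, -32, -42] -> [-26, -31, -32]
  [0, 38, 15, -10, 15] -> [38, 15, 15, 0, -10] -> [15, 15, 0, -10] -> [15, 0, -10] -> [15, 0, -10]
  [15, -28, -18, -19, 16] -> [16, 15, -18, -19, -28] -> [15, -18, -19, -28] -> [-18, -19, -28] -> [-18, -19, -28]
  [-25, 33, 21, 50, 5] -> [50, 33, 21, 5, -25] -> [33, 21, 5, -25] -> [21, 5, -25] -> [21, 5, -25]

[13, 11, -17]; [18, 12, -2]; [-26, -31, -32]; [15, 0, -10]; [-18, -19, -28]; [21, 5, -25]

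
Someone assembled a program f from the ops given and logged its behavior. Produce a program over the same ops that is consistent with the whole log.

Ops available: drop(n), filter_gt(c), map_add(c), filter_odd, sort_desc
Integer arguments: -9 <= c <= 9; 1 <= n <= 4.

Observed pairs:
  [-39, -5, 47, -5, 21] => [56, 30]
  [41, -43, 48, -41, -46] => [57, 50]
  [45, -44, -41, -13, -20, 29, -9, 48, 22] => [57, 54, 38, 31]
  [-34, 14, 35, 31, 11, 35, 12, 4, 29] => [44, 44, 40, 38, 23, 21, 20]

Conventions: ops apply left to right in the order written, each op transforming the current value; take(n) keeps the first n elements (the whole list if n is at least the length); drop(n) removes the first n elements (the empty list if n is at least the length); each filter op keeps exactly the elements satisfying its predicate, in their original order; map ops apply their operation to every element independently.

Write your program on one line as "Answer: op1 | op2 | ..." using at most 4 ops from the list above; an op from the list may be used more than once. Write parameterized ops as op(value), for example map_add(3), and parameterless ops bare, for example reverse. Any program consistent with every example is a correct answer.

sort_desc | filter_gt(9) | map_add(9)

Check, running the answer program on each example:
  [-39, -5, 47, -5, 21] -> [47, 21, -5, -5, -39] -> [47, 21] -> [56, 30]
  [41, -43, 48, -41, -46] -> [48, 41, -41, -43, -46] -> [48, 41] -> [57, 50]
  [45, -44, -41, -13, -20, 29, -9, 48, 22] -> [48, 45, 29, 22, -9, -13, -20, -41, -44] -> [48, 45, 29, 22] -> [57, 54, 38, 31]
  [-34, 14, 35, 31, 11, 35, 12, 4, 29] -> [35, 35, 31, 29, 14, 12, 11, 4, -34] -> [35, 35, 31, 29, 14, 12, 11] -> [44, 44, 40, 38, 23, 21, 20]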